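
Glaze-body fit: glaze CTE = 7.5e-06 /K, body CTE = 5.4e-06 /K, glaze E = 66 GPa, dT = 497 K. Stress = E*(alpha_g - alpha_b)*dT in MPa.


Stress = 66*1000*(7.5e-06 - 5.4e-06)*497 = 68.9 MPa

68.9


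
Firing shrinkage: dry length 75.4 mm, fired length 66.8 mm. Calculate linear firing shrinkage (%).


FS = (75.4 - 66.8) / 75.4 * 100 = 11.41%

11.41


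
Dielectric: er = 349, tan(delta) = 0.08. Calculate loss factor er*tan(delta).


Loss = 349 * 0.08 = 27.92

27.92


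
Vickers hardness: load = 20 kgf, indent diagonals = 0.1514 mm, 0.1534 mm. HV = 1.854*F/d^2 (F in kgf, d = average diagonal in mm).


d_avg = (0.1514+0.1534)/2 = 0.1524 mm
HV = 1.854*20/0.1524^2 = 1597

1597


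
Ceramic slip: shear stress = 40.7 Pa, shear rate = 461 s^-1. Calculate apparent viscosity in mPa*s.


eta = tau/gamma * 1000 = 40.7/461 * 1000 = 88.3 mPa*s

88.3


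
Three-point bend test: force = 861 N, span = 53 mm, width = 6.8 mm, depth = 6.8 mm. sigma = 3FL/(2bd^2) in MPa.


sigma = 3*861*53/(2*6.8*6.8^2) = 217.7 MPa

217.7


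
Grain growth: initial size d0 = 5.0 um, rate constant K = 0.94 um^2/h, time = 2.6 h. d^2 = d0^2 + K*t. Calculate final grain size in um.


d^2 = 5.0^2 + 0.94*2.6 = 27.444
d = sqrt(27.444) = 5.24 um

5.24


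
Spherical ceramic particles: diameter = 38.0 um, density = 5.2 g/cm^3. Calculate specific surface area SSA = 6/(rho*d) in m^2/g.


SSA = 6 / (5.2 * 38.0) = 0.03 m^2/g

0.03


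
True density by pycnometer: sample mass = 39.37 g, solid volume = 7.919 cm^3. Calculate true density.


TD = 39.37 / 7.919 = 4.972 g/cm^3

4.972


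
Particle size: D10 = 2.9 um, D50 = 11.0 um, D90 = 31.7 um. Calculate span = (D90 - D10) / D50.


Span = (31.7 - 2.9) / 11.0 = 28.8 / 11.0 = 2.618

2.618


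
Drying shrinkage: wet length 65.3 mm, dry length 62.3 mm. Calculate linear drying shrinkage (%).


DS = (65.3 - 62.3) / 65.3 * 100 = 4.59%

4.59


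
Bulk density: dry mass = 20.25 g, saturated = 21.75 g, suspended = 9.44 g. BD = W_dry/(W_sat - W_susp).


BD = 20.25 / (21.75 - 9.44) = 20.25 / 12.31 = 1.645 g/cm^3

1.645


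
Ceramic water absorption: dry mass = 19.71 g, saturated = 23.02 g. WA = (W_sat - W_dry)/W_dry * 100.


WA = (23.02 - 19.71) / 19.71 * 100 = 16.79%

16.79


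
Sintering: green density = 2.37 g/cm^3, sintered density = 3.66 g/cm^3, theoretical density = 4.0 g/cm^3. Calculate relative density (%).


Relative = 3.66 / 4.0 * 100 = 91.5%

91.5


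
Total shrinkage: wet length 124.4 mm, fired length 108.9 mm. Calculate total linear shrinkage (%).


TS = (124.4 - 108.9) / 124.4 * 100 = 12.46%

12.46


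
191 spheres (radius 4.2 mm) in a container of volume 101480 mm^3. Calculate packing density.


V_sphere = 4/3*pi*4.2^3 = 310.3391 mm^3
Total V = 191*310.3391 = 59274.7681 mm^3
PD = 59274.7681 / 101480 = 0.584

0.584


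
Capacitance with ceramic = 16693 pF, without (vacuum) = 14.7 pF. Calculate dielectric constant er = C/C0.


er = 16693 / 14.7 = 1135.58

1135.58


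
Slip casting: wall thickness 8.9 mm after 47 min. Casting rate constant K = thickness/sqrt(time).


K = 8.9 / sqrt(47) = 8.9 / 6.8557 = 1.298 mm/min^0.5

1.298


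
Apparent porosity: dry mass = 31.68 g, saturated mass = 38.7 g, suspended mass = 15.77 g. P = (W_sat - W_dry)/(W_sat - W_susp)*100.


P = (38.7 - 31.68) / (38.7 - 15.77) * 100 = 7.02 / 22.93 * 100 = 30.6%

30.6


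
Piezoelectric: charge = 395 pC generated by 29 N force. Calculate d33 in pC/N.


d33 = 395 / 29 = 13.6 pC/N

13.6


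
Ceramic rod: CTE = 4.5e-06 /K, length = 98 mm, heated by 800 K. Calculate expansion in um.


dL = 4.5e-06 * 98 * 800 * 1000 = 352.8 um

352.8


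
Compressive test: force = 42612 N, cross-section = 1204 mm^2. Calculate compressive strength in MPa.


CS = 42612 / 1204 = 35.4 MPa

35.4


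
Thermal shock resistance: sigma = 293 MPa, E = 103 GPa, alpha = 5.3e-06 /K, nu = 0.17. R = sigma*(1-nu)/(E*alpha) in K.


R = 293*(1-0.17)/(103*1000*5.3e-06) = 445 K

445


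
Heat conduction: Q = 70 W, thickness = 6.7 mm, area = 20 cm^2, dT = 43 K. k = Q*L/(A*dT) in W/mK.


k = 70*6.7/1000/(20/10000*43) = 5.45 W/mK

5.45


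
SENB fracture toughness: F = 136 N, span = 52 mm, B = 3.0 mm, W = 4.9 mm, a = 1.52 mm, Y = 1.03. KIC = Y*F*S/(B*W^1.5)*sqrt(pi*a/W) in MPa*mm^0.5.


KIC = 1.03*136*52/(3.0*4.9^1.5)*sqrt(pi*1.52/4.9) = 220.98

220.98


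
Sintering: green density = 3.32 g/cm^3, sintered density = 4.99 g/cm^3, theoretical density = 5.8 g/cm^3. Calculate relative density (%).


Relative = 4.99 / 5.8 * 100 = 86.0%

86.0


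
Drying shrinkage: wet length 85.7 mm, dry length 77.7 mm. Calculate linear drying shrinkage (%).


DS = (85.7 - 77.7) / 85.7 * 100 = 9.33%

9.33


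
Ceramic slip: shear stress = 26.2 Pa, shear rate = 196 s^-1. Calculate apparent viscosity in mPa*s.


eta = tau/gamma * 1000 = 26.2/196 * 1000 = 133.7 mPa*s

133.7


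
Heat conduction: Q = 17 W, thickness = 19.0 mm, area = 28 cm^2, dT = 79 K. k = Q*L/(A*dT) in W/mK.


k = 17*19.0/1000/(28/10000*79) = 1.46 W/mK

1.46


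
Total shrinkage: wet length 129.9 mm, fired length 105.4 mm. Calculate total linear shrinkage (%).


TS = (129.9 - 105.4) / 129.9 * 100 = 18.86%

18.86


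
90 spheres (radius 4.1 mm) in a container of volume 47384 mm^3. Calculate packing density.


V_sphere = 4/3*pi*4.1^3 = 288.6956 mm^3
Total V = 90*288.6956 = 25982.604 mm^3
PD = 25982.604 / 47384 = 0.548

0.548


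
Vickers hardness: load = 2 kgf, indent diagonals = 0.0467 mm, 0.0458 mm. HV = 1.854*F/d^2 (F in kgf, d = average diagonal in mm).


d_avg = (0.0467+0.0458)/2 = 0.04625 mm
HV = 1.854*2/0.04625^2 = 1733

1733


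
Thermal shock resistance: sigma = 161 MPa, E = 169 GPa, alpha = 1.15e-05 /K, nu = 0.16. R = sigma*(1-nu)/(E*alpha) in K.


R = 161*(1-0.16)/(169*1000*1.15e-05) = 70 K

70


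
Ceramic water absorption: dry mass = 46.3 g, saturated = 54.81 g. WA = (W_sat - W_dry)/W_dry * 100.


WA = (54.81 - 46.3) / 46.3 * 100 = 18.38%

18.38


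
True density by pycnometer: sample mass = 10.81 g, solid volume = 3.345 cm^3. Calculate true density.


TD = 10.81 / 3.345 = 3.232 g/cm^3

3.232


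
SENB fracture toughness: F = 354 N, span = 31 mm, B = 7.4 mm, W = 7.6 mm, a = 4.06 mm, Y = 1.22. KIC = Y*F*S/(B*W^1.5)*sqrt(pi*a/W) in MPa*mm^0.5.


KIC = 1.22*354*31/(7.4*7.6^1.5)*sqrt(pi*4.06/7.6) = 111.87

111.87


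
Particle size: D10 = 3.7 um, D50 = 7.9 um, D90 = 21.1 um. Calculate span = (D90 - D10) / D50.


Span = (21.1 - 3.7) / 7.9 = 17.4 / 7.9 = 2.203

2.203


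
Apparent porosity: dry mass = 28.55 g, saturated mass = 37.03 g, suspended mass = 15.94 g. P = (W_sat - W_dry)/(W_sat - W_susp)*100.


P = (37.03 - 28.55) / (37.03 - 15.94) * 100 = 8.48 / 21.09 * 100 = 40.2%

40.2


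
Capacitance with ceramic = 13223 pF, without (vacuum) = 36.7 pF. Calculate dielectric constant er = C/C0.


er = 13223 / 36.7 = 360.3

360.3


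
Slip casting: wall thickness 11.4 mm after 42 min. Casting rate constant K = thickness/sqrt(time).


K = 11.4 / sqrt(42) = 11.4 / 6.4807 = 1.759 mm/min^0.5

1.759


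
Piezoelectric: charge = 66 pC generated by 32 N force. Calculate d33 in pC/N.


d33 = 66 / 32 = 2.1 pC/N

2.1


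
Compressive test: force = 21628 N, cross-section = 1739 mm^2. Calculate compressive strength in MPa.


CS = 21628 / 1739 = 12.4 MPa

12.4


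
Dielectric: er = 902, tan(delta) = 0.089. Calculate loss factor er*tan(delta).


Loss = 902 * 0.089 = 80.278

80.278


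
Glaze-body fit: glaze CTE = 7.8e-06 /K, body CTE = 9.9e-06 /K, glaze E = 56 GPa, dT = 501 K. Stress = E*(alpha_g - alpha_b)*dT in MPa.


Stress = 56*1000*(7.8e-06 - 9.9e-06)*501 = -58.9 MPa

-58.9


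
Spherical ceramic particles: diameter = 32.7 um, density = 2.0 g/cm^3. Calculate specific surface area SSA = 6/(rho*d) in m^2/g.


SSA = 6 / (2.0 * 32.7) = 0.092 m^2/g

0.092


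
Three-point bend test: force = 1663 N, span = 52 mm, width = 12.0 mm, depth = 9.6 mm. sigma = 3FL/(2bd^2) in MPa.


sigma = 3*1663*52/(2*12.0*9.6^2) = 117.3 MPa

117.3


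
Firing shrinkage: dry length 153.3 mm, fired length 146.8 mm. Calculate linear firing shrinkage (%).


FS = (153.3 - 146.8) / 153.3 * 100 = 4.24%

4.24


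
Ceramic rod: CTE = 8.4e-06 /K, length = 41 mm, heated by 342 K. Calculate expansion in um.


dL = 8.4e-06 * 41 * 342 * 1000 = 117.785 um

117.785


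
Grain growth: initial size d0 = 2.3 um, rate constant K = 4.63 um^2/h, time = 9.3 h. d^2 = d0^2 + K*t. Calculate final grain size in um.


d^2 = 2.3^2 + 4.63*9.3 = 48.349
d = sqrt(48.349) = 6.95 um

6.95


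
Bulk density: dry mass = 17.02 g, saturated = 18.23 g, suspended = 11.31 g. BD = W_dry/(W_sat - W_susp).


BD = 17.02 / (18.23 - 11.31) = 17.02 / 6.92 = 2.46 g/cm^3

2.46


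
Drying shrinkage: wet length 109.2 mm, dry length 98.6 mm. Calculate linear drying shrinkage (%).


DS = (109.2 - 98.6) / 109.2 * 100 = 9.71%

9.71


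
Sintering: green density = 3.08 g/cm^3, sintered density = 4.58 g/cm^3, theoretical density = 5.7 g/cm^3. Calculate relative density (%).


Relative = 4.58 / 5.7 * 100 = 80.4%

80.4


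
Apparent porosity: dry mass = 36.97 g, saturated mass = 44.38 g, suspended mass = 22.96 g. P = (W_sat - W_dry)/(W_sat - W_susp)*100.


P = (44.38 - 36.97) / (44.38 - 22.96) * 100 = 7.41 / 21.42 * 100 = 34.6%

34.6


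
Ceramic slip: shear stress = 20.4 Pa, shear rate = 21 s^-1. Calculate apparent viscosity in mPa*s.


eta = tau/gamma * 1000 = 20.4/21 * 1000 = 971.4 mPa*s

971.4


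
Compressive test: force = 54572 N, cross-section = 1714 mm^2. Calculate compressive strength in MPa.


CS = 54572 / 1714 = 31.8 MPa

31.8


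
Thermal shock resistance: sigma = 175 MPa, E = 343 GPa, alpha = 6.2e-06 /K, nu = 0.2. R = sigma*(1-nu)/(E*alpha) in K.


R = 175*(1-0.2)/(343*1000*6.2e-06) = 66 K

66


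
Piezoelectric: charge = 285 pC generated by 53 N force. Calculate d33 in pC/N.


d33 = 285 / 53 = 5.4 pC/N

5.4


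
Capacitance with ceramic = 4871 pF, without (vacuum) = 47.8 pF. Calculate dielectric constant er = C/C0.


er = 4871 / 47.8 = 101.9

101.9


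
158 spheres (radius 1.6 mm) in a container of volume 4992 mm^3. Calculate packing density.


V_sphere = 4/3*pi*1.6^3 = 17.1573 mm^3
Total V = 158*17.1573 = 2710.8534 mm^3
PD = 2710.8534 / 4992 = 0.543

0.543


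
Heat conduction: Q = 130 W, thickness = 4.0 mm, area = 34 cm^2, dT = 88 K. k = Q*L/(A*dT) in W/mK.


k = 130*4.0/1000/(34/10000*88) = 1.74 W/mK

1.74


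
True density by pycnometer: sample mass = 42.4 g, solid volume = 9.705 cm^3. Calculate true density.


TD = 42.4 / 9.705 = 4.369 g/cm^3

4.369


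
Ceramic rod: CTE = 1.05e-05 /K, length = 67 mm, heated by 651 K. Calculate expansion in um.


dL = 1.05e-05 * 67 * 651 * 1000 = 457.979 um

457.979


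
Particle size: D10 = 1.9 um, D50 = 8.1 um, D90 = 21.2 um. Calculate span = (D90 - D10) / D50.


Span = (21.2 - 1.9) / 8.1 = 19.3 / 8.1 = 2.383

2.383


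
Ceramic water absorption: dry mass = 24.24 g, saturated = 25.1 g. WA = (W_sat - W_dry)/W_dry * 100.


WA = (25.1 - 24.24) / 24.24 * 100 = 3.55%

3.55


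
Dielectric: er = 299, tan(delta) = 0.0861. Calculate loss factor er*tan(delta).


Loss = 299 * 0.0861 = 25.744

25.744


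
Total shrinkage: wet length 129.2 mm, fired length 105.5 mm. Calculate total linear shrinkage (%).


TS = (129.2 - 105.5) / 129.2 * 100 = 18.34%

18.34


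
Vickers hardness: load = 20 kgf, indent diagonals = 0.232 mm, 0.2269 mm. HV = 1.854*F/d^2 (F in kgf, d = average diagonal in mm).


d_avg = (0.232+0.2269)/2 = 0.22945 mm
HV = 1.854*20/0.22945^2 = 704

704


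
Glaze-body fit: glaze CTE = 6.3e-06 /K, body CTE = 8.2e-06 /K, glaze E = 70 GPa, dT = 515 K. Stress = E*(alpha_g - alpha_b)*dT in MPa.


Stress = 70*1000*(6.3e-06 - 8.2e-06)*515 = -68.5 MPa

-68.5


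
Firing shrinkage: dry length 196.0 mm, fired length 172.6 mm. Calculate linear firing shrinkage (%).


FS = (196.0 - 172.6) / 196.0 * 100 = 11.94%

11.94


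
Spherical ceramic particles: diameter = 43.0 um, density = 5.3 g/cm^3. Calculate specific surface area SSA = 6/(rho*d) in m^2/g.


SSA = 6 / (5.3 * 43.0) = 0.026 m^2/g

0.026


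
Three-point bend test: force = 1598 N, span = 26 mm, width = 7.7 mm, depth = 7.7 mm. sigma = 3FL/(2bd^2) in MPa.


sigma = 3*1598*26/(2*7.7*7.7^2) = 136.5 MPa

136.5


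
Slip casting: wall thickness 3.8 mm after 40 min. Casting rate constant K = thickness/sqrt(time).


K = 3.8 / sqrt(40) = 3.8 / 6.3246 = 0.601 mm/min^0.5

0.601


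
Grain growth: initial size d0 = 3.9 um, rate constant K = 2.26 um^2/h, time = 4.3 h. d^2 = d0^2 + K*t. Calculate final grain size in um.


d^2 = 3.9^2 + 2.26*4.3 = 24.928
d = sqrt(24.928) = 4.99 um

4.99


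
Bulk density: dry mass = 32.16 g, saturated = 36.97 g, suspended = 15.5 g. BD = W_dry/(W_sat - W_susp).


BD = 32.16 / (36.97 - 15.5) = 32.16 / 21.47 = 1.498 g/cm^3

1.498


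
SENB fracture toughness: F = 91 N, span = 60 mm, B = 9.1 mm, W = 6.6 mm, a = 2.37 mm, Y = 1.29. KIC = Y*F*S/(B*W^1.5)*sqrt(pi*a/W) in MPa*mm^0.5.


KIC = 1.29*91*60/(9.1*6.6^1.5)*sqrt(pi*2.37/6.6) = 48.48

48.48


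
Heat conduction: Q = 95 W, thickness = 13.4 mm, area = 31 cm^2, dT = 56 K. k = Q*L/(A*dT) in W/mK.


k = 95*13.4/1000/(31/10000*56) = 7.33 W/mK

7.33


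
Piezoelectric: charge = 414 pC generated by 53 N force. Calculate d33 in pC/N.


d33 = 414 / 53 = 7.8 pC/N

7.8


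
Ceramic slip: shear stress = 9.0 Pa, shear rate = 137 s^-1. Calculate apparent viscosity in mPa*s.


eta = tau/gamma * 1000 = 9.0/137 * 1000 = 65.7 mPa*s

65.7


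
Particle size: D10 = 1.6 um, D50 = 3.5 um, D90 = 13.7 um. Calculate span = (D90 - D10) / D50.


Span = (13.7 - 1.6) / 3.5 = 12.1 / 3.5 = 3.457

3.457


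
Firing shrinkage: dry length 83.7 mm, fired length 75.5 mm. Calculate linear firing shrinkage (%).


FS = (83.7 - 75.5) / 83.7 * 100 = 9.8%

9.8


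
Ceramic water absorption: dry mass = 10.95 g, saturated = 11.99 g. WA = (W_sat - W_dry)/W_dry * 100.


WA = (11.99 - 10.95) / 10.95 * 100 = 9.5%

9.5


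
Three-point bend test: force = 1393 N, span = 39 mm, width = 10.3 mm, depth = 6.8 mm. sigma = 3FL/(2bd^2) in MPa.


sigma = 3*1393*39/(2*10.3*6.8^2) = 171.1 MPa

171.1


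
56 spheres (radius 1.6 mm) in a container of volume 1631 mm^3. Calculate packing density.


V_sphere = 4/3*pi*1.6^3 = 17.1573 mm^3
Total V = 56*17.1573 = 960.8088 mm^3
PD = 960.8088 / 1631 = 0.589

0.589


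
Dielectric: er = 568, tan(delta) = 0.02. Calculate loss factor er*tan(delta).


Loss = 568 * 0.02 = 11.36

11.36


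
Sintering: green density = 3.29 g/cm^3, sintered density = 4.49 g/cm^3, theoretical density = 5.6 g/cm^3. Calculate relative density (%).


Relative = 4.49 / 5.6 * 100 = 80.2%

80.2


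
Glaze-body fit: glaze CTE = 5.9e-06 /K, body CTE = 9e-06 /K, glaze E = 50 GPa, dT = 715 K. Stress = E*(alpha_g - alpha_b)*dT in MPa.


Stress = 50*1000*(5.9e-06 - 9e-06)*715 = -110.8 MPa

-110.8


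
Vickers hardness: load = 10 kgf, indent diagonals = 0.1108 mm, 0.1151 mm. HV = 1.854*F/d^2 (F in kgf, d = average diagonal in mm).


d_avg = (0.1108+0.1151)/2 = 0.11295 mm
HV = 1.854*10/0.11295^2 = 1453

1453


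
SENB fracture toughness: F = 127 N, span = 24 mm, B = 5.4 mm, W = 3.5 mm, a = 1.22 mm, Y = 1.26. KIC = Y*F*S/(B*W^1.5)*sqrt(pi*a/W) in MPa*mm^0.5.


KIC = 1.26*127*24/(5.4*3.5^1.5)*sqrt(pi*1.22/3.5) = 113.66

113.66


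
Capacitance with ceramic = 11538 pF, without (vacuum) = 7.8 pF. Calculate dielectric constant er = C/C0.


er = 11538 / 7.8 = 1479.23

1479.23


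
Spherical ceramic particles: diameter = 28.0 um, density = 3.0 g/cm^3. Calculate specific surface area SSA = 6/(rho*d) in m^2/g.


SSA = 6 / (3.0 * 28.0) = 0.071 m^2/g

0.071


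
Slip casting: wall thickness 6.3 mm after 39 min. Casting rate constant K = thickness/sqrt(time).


K = 6.3 / sqrt(39) = 6.3 / 6.245 = 1.009 mm/min^0.5

1.009


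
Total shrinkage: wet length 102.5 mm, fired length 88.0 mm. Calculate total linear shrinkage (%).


TS = (102.5 - 88.0) / 102.5 * 100 = 14.15%

14.15


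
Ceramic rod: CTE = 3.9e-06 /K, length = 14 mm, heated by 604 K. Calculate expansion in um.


dL = 3.9e-06 * 14 * 604 * 1000 = 32.978 um

32.978


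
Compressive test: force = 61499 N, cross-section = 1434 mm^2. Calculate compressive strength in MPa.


CS = 61499 / 1434 = 42.9 MPa

42.9


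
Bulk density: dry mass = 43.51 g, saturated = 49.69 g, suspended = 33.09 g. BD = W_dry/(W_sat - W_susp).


BD = 43.51 / (49.69 - 33.09) = 43.51 / 16.6 = 2.621 g/cm^3

2.621


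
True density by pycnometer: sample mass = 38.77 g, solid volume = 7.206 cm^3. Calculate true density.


TD = 38.77 / 7.206 = 5.38 g/cm^3

5.38


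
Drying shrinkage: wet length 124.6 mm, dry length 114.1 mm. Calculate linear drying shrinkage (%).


DS = (124.6 - 114.1) / 124.6 * 100 = 8.43%

8.43


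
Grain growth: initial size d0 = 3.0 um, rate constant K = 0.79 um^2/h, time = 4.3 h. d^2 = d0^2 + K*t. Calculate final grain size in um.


d^2 = 3.0^2 + 0.79*4.3 = 12.397
d = sqrt(12.397) = 3.52 um

3.52


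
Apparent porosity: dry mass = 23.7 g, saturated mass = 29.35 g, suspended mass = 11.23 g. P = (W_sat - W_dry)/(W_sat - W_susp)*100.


P = (29.35 - 23.7) / (29.35 - 11.23) * 100 = 5.65 / 18.12 * 100 = 31.2%

31.2


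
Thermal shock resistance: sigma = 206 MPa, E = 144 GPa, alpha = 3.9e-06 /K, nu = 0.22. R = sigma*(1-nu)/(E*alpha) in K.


R = 206*(1-0.22)/(144*1000*3.9e-06) = 286 K

286


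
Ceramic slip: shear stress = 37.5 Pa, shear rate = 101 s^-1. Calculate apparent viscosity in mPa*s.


eta = tau/gamma * 1000 = 37.5/101 * 1000 = 371.3 mPa*s

371.3


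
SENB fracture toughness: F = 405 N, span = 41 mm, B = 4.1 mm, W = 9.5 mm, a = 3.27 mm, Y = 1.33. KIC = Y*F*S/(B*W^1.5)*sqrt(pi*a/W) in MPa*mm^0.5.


KIC = 1.33*405*41/(4.1*9.5^1.5)*sqrt(pi*3.27/9.5) = 191.3

191.3


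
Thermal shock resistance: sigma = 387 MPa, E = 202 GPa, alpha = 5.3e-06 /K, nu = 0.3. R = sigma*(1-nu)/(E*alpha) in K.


R = 387*(1-0.3)/(202*1000*5.3e-06) = 253 K

253


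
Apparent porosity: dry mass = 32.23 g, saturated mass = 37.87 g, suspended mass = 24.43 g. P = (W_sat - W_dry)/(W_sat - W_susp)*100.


P = (37.87 - 32.23) / (37.87 - 24.43) * 100 = 5.64 / 13.44 * 100 = 42.0%

42.0


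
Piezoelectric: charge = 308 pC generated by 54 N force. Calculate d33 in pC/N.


d33 = 308 / 54 = 5.7 pC/N

5.7


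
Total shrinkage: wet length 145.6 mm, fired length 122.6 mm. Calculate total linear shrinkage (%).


TS = (145.6 - 122.6) / 145.6 * 100 = 15.8%

15.8


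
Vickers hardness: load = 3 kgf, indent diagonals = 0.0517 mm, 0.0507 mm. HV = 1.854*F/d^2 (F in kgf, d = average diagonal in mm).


d_avg = (0.0517+0.0507)/2 = 0.0512 mm
HV = 1.854*3/0.0512^2 = 2122

2122


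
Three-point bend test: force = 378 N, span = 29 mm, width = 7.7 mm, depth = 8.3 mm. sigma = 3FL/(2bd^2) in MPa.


sigma = 3*378*29/(2*7.7*8.3^2) = 31.0 MPa

31.0


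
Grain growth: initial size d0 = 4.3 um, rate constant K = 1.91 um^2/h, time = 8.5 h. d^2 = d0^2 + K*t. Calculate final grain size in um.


d^2 = 4.3^2 + 1.91*8.5 = 34.725
d = sqrt(34.725) = 5.89 um

5.89


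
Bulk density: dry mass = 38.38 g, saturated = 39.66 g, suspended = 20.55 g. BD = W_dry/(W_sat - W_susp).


BD = 38.38 / (39.66 - 20.55) = 38.38 / 19.11 = 2.008 g/cm^3

2.008


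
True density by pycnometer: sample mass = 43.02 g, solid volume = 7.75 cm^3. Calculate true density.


TD = 43.02 / 7.75 = 5.551 g/cm^3

5.551


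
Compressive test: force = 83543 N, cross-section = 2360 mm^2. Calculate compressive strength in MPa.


CS = 83543 / 2360 = 35.4 MPa

35.4


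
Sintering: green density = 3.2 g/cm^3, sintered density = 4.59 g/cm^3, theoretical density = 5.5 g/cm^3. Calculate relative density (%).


Relative = 4.59 / 5.5 * 100 = 83.5%

83.5


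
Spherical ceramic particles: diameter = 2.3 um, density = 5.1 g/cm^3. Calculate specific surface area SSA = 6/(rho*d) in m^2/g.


SSA = 6 / (5.1 * 2.3) = 0.512 m^2/g

0.512


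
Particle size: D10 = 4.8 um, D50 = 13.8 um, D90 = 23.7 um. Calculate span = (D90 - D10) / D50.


Span = (23.7 - 4.8) / 13.8 = 18.9 / 13.8 = 1.37

1.37


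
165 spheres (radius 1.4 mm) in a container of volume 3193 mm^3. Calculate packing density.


V_sphere = 4/3*pi*1.4^3 = 11.494 mm^3
Total V = 165*11.494 = 1896.51 mm^3
PD = 1896.51 / 3193 = 0.594

0.594


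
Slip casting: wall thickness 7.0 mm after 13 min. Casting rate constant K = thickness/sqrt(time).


K = 7.0 / sqrt(13) = 7.0 / 3.6056 = 1.941 mm/min^0.5

1.941


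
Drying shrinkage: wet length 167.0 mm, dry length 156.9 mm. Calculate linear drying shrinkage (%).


DS = (167.0 - 156.9) / 167.0 * 100 = 6.05%

6.05


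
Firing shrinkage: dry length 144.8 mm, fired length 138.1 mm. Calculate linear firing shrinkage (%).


FS = (144.8 - 138.1) / 144.8 * 100 = 4.63%

4.63


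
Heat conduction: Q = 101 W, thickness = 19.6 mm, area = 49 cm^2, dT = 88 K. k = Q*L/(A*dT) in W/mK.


k = 101*19.6/1000/(49/10000*88) = 4.59 W/mK

4.59


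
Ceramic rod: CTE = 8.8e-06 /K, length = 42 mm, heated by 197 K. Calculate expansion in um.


dL = 8.8e-06 * 42 * 197 * 1000 = 72.811 um

72.811


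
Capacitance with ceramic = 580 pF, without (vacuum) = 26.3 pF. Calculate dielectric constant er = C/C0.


er = 580 / 26.3 = 22.05

22.05


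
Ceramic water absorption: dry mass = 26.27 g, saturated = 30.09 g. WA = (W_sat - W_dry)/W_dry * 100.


WA = (30.09 - 26.27) / 26.27 * 100 = 14.54%

14.54


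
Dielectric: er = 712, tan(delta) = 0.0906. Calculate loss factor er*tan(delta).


Loss = 712 * 0.0906 = 64.507

64.507


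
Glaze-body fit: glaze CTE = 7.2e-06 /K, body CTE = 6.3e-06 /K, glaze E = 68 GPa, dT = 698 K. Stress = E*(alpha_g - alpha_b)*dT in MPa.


Stress = 68*1000*(7.2e-06 - 6.3e-06)*698 = 42.7 MPa

42.7


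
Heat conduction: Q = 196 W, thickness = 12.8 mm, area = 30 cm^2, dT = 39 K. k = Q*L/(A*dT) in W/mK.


k = 196*12.8/1000/(30/10000*39) = 21.44 W/mK

21.44


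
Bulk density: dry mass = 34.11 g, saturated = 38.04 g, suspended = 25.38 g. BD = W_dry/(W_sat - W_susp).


BD = 34.11 / (38.04 - 25.38) = 34.11 / 12.66 = 2.694 g/cm^3

2.694


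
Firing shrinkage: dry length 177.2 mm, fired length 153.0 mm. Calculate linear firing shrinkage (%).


FS = (177.2 - 153.0) / 177.2 * 100 = 13.66%

13.66


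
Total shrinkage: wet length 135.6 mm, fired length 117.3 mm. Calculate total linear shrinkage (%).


TS = (135.6 - 117.3) / 135.6 * 100 = 13.5%

13.5


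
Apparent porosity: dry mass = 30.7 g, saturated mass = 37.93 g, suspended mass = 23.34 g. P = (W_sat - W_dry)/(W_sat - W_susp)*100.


P = (37.93 - 30.7) / (37.93 - 23.34) * 100 = 7.23 / 14.59 * 100 = 49.6%

49.6


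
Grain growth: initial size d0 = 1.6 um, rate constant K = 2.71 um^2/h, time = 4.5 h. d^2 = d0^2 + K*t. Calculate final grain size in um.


d^2 = 1.6^2 + 2.71*4.5 = 14.755
d = sqrt(14.755) = 3.84 um

3.84


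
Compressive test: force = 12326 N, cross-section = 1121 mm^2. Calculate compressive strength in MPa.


CS = 12326 / 1121 = 11.0 MPa

11.0


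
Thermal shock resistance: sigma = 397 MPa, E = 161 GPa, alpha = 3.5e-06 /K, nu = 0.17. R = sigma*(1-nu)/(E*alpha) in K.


R = 397*(1-0.17)/(161*1000*3.5e-06) = 585 K

585


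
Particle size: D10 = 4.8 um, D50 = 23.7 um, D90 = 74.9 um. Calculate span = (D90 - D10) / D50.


Span = (74.9 - 4.8) / 23.7 = 70.1 / 23.7 = 2.958

2.958


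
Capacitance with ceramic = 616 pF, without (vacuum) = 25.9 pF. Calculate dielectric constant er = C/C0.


er = 616 / 25.9 = 23.78

23.78


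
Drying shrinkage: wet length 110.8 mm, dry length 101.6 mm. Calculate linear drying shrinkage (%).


DS = (110.8 - 101.6) / 110.8 * 100 = 8.3%

8.3


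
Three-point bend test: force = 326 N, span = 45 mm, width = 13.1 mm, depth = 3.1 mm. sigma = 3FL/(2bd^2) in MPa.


sigma = 3*326*45/(2*13.1*3.1^2) = 174.8 MPa

174.8


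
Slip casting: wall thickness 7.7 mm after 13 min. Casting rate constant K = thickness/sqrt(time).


K = 7.7 / sqrt(13) = 7.7 / 3.6056 = 2.136 mm/min^0.5

2.136


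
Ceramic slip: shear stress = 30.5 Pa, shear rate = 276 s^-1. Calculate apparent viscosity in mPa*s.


eta = tau/gamma * 1000 = 30.5/276 * 1000 = 110.5 mPa*s

110.5


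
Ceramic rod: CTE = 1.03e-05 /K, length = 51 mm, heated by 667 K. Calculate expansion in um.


dL = 1.03e-05 * 51 * 667 * 1000 = 350.375 um

350.375


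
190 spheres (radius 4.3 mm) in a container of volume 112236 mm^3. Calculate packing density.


V_sphere = 4/3*pi*4.3^3 = 333.0381 mm^3
Total V = 190*333.0381 = 63277.239 mm^3
PD = 63277.239 / 112236 = 0.564

0.564


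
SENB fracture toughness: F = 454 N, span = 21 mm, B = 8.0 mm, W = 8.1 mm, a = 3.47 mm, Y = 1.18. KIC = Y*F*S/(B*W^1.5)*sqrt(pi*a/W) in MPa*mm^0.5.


KIC = 1.18*454*21/(8.0*8.1^1.5)*sqrt(pi*3.47/8.1) = 70.77

70.77


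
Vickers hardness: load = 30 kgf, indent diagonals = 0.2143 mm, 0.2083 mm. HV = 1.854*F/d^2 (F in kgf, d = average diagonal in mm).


d_avg = (0.2143+0.2083)/2 = 0.2113 mm
HV = 1.854*30/0.2113^2 = 1246

1246


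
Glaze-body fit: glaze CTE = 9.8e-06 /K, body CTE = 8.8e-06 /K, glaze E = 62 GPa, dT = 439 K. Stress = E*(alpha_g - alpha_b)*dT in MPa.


Stress = 62*1000*(9.8e-06 - 8.8e-06)*439 = 27.2 MPa

27.2


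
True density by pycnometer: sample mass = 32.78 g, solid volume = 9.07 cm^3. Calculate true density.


TD = 32.78 / 9.07 = 3.614 g/cm^3

3.614


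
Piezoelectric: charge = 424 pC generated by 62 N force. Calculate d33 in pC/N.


d33 = 424 / 62 = 6.8 pC/N

6.8


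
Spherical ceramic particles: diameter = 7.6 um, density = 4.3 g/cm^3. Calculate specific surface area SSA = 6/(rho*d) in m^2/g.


SSA = 6 / (4.3 * 7.6) = 0.184 m^2/g

0.184


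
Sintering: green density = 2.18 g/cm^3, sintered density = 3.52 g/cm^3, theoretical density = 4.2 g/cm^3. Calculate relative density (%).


Relative = 3.52 / 4.2 * 100 = 83.8%

83.8


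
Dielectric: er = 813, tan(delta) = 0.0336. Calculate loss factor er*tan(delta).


Loss = 813 * 0.0336 = 27.317

27.317


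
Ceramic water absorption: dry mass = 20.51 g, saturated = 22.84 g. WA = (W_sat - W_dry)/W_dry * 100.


WA = (22.84 - 20.51) / 20.51 * 100 = 11.36%

11.36


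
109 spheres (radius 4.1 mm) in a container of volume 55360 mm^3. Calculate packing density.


V_sphere = 4/3*pi*4.1^3 = 288.6956 mm^3
Total V = 109*288.6956 = 31467.8204 mm^3
PD = 31467.8204 / 55360 = 0.568

0.568


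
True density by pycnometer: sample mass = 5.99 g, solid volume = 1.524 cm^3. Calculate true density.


TD = 5.99 / 1.524 = 3.93 g/cm^3

3.93


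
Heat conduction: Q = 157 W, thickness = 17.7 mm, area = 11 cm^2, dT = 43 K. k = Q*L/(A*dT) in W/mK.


k = 157*17.7/1000/(11/10000*43) = 58.75 W/mK

58.75


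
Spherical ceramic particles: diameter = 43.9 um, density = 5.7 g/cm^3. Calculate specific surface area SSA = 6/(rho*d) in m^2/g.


SSA = 6 / (5.7 * 43.9) = 0.024 m^2/g

0.024


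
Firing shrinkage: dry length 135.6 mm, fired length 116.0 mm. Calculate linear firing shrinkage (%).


FS = (135.6 - 116.0) / 135.6 * 100 = 14.45%

14.45


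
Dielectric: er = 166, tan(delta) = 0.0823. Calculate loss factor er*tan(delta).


Loss = 166 * 0.0823 = 13.662

13.662


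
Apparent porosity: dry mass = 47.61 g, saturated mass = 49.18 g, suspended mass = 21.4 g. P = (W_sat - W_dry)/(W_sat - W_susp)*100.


P = (49.18 - 47.61) / (49.18 - 21.4) * 100 = 1.57 / 27.78 * 100 = 5.7%

5.7


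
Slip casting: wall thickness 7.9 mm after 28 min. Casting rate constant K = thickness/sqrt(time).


K = 7.9 / sqrt(28) = 7.9 / 5.2915 = 1.493 mm/min^0.5

1.493


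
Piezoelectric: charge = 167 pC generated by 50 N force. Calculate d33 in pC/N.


d33 = 167 / 50 = 3.3 pC/N

3.3


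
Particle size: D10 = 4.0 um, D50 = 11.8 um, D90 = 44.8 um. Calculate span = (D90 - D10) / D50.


Span = (44.8 - 4.0) / 11.8 = 40.8 / 11.8 = 3.458

3.458


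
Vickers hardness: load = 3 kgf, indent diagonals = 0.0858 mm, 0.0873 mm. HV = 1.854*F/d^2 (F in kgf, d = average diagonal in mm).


d_avg = (0.0858+0.0873)/2 = 0.08655 mm
HV = 1.854*3/0.08655^2 = 743

743


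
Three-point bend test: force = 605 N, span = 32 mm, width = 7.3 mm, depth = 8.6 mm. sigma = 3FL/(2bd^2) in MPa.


sigma = 3*605*32/(2*7.3*8.6^2) = 53.8 MPa

53.8


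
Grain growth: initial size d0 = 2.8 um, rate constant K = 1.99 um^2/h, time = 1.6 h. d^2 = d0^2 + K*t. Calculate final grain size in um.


d^2 = 2.8^2 + 1.99*1.6 = 11.024
d = sqrt(11.024) = 3.32 um

3.32


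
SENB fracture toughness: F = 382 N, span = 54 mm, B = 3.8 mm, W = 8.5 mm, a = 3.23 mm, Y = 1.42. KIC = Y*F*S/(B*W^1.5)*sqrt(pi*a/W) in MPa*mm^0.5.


KIC = 1.42*382*54/(3.8*8.5^1.5)*sqrt(pi*3.23/8.5) = 339.86

339.86


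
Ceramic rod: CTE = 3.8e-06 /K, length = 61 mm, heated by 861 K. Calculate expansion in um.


dL = 3.8e-06 * 61 * 861 * 1000 = 199.58 um

199.58


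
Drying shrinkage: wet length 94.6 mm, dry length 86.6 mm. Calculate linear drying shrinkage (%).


DS = (94.6 - 86.6) / 94.6 * 100 = 8.46%

8.46


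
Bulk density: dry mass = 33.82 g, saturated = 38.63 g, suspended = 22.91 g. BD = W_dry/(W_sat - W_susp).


BD = 33.82 / (38.63 - 22.91) = 33.82 / 15.72 = 2.151 g/cm^3

2.151


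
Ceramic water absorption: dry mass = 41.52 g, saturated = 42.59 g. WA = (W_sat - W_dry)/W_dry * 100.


WA = (42.59 - 41.52) / 41.52 * 100 = 2.58%

2.58


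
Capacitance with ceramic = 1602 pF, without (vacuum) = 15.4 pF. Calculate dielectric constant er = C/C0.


er = 1602 / 15.4 = 104.03

104.03


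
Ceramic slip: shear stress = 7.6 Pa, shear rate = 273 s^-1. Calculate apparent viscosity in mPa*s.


eta = tau/gamma * 1000 = 7.6/273 * 1000 = 27.8 mPa*s

27.8


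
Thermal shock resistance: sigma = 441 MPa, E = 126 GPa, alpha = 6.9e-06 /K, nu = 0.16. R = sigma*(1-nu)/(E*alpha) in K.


R = 441*(1-0.16)/(126*1000*6.9e-06) = 426 K

426


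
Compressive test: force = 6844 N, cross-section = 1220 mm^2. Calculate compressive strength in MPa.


CS = 6844 / 1220 = 5.6 MPa

5.6


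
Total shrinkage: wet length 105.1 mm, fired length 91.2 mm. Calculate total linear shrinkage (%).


TS = (105.1 - 91.2) / 105.1 * 100 = 13.23%

13.23


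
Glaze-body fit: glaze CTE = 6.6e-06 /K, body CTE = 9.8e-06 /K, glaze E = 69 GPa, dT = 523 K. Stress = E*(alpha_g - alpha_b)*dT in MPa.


Stress = 69*1000*(6.6e-06 - 9.8e-06)*523 = -115.5 MPa

-115.5


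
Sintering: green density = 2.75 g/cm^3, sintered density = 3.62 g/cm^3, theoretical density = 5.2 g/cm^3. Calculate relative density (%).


Relative = 3.62 / 5.2 * 100 = 69.6%

69.6


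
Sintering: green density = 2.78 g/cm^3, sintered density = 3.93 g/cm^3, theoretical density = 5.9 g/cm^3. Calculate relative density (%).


Relative = 3.93 / 5.9 * 100 = 66.6%

66.6


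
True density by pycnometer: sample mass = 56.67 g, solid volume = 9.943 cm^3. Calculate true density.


TD = 56.67 / 9.943 = 5.699 g/cm^3

5.699


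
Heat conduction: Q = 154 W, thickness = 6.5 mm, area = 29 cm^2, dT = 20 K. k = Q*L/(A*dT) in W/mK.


k = 154*6.5/1000/(29/10000*20) = 17.26 W/mK

17.26


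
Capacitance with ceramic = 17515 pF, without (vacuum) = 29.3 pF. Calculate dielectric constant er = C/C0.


er = 17515 / 29.3 = 597.78

597.78


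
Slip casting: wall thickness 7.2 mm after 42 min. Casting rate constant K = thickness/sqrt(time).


K = 7.2 / sqrt(42) = 7.2 / 6.4807 = 1.111 mm/min^0.5

1.111


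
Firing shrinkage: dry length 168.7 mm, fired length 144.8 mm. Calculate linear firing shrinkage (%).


FS = (168.7 - 144.8) / 168.7 * 100 = 14.17%

14.17


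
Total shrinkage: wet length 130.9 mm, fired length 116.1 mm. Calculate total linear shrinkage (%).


TS = (130.9 - 116.1) / 130.9 * 100 = 11.31%

11.31


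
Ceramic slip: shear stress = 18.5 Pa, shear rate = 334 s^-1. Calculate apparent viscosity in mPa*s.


eta = tau/gamma * 1000 = 18.5/334 * 1000 = 55.4 mPa*s

55.4


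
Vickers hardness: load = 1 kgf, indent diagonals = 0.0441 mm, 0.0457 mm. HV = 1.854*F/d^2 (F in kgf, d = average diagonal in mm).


d_avg = (0.0441+0.0457)/2 = 0.0449 mm
HV = 1.854*1/0.0449^2 = 920

920


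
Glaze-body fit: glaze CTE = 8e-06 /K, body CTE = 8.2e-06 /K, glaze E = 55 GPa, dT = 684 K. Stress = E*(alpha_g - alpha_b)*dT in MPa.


Stress = 55*1000*(8e-06 - 8.2e-06)*684 = -7.5 MPa

-7.5


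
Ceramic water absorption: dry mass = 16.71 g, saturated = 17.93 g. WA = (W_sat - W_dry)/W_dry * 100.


WA = (17.93 - 16.71) / 16.71 * 100 = 7.3%

7.3


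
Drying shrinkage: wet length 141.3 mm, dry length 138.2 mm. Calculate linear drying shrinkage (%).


DS = (141.3 - 138.2) / 141.3 * 100 = 2.19%

2.19


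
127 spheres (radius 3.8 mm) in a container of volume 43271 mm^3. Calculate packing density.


V_sphere = 4/3*pi*3.8^3 = 229.8473 mm^3
Total V = 127*229.8473 = 29190.6071 mm^3
PD = 29190.6071 / 43271 = 0.675

0.675


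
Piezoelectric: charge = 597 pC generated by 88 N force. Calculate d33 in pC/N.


d33 = 597 / 88 = 6.8 pC/N

6.8


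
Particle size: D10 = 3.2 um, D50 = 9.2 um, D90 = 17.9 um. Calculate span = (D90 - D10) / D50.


Span = (17.9 - 3.2) / 9.2 = 14.7 / 9.2 = 1.598

1.598


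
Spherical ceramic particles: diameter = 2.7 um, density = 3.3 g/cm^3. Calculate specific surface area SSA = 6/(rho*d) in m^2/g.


SSA = 6 / (3.3 * 2.7) = 0.673 m^2/g

0.673


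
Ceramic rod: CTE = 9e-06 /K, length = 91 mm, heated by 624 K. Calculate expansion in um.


dL = 9e-06 * 91 * 624 * 1000 = 511.056 um

511.056


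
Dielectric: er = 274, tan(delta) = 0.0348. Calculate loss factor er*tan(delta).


Loss = 274 * 0.0348 = 9.535

9.535


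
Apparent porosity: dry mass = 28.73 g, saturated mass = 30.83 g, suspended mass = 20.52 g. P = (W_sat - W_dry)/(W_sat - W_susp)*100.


P = (30.83 - 28.73) / (30.83 - 20.52) * 100 = 2.1 / 10.31 * 100 = 20.4%

20.4


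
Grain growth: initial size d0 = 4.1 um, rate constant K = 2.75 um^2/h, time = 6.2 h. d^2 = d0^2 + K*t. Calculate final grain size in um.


d^2 = 4.1^2 + 2.75*6.2 = 33.86
d = sqrt(33.86) = 5.82 um

5.82


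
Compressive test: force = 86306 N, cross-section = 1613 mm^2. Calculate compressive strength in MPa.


CS = 86306 / 1613 = 53.5 MPa

53.5


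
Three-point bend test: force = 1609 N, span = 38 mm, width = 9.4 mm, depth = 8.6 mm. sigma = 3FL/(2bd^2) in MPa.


sigma = 3*1609*38/(2*9.4*8.6^2) = 131.9 MPa

131.9


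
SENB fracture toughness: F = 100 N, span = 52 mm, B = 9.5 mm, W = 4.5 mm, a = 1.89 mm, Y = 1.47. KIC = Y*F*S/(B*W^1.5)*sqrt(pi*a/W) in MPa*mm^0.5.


KIC = 1.47*100*52/(9.5*4.5^1.5)*sqrt(pi*1.89/4.5) = 96.82

96.82


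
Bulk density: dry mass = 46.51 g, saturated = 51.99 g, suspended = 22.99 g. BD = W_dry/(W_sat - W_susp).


BD = 46.51 / (51.99 - 22.99) = 46.51 / 29.0 = 1.604 g/cm^3

1.604


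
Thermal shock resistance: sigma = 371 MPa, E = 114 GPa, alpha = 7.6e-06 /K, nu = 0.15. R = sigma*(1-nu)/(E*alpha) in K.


R = 371*(1-0.15)/(114*1000*7.6e-06) = 364 K

364


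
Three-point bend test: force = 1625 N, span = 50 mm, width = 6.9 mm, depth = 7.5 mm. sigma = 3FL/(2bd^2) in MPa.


sigma = 3*1625*50/(2*6.9*7.5^2) = 314.0 MPa

314.0


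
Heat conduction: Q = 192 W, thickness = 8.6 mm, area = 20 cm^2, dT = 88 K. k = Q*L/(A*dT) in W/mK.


k = 192*8.6/1000/(20/10000*88) = 9.38 W/mK

9.38


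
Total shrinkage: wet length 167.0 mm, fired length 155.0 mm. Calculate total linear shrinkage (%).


TS = (167.0 - 155.0) / 167.0 * 100 = 7.19%

7.19


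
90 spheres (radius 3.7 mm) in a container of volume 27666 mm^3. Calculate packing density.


V_sphere = 4/3*pi*3.7^3 = 212.1748 mm^3
Total V = 90*212.1748 = 19095.732 mm^3
PD = 19095.732 / 27666 = 0.69

0.69


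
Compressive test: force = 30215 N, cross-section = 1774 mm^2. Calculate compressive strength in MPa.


CS = 30215 / 1774 = 17.0 MPa

17.0


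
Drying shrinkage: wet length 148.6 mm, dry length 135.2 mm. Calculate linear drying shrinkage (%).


DS = (148.6 - 135.2) / 148.6 * 100 = 9.02%

9.02


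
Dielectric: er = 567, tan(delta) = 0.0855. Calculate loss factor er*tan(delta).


Loss = 567 * 0.0855 = 48.479

48.479


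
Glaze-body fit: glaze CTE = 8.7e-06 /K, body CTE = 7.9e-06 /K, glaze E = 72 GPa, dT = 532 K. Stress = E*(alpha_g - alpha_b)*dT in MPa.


Stress = 72*1000*(8.7e-06 - 7.9e-06)*532 = 30.6 MPa

30.6


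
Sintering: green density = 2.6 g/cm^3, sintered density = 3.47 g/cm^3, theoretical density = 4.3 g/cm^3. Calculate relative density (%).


Relative = 3.47 / 4.3 * 100 = 80.7%

80.7


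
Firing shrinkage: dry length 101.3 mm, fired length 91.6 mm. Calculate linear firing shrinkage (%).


FS = (101.3 - 91.6) / 101.3 * 100 = 9.58%

9.58


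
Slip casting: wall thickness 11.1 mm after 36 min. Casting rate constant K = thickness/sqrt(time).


K = 11.1 / sqrt(36) = 11.1 / 6.0 = 1.85 mm/min^0.5

1.85


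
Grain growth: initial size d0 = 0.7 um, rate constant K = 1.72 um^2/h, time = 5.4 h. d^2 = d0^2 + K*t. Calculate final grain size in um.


d^2 = 0.7^2 + 1.72*5.4 = 9.778
d = sqrt(9.778) = 3.13 um

3.13


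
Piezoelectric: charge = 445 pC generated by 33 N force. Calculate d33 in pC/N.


d33 = 445 / 33 = 13.5 pC/N

13.5


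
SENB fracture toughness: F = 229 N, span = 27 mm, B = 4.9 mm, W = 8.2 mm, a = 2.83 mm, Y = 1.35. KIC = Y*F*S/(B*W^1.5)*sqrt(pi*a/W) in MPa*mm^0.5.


KIC = 1.35*229*27/(4.9*8.2^1.5)*sqrt(pi*2.83/8.2) = 75.54

75.54


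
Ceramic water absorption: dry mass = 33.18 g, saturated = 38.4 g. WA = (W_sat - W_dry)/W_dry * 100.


WA = (38.4 - 33.18) / 33.18 * 100 = 15.73%

15.73


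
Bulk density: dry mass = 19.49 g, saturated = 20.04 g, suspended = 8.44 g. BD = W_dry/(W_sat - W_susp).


BD = 19.49 / (20.04 - 8.44) = 19.49 / 11.6 = 1.68 g/cm^3

1.68


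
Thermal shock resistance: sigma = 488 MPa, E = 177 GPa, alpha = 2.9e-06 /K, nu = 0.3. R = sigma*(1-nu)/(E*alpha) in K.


R = 488*(1-0.3)/(177*1000*2.9e-06) = 665 K

665


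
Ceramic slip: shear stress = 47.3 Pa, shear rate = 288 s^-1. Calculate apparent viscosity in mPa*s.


eta = tau/gamma * 1000 = 47.3/288 * 1000 = 164.2 mPa*s

164.2


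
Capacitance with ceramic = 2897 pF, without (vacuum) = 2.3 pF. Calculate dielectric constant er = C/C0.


er = 2897 / 2.3 = 1259.57

1259.57


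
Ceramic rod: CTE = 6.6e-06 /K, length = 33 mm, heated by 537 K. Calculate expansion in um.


dL = 6.6e-06 * 33 * 537 * 1000 = 116.959 um

116.959


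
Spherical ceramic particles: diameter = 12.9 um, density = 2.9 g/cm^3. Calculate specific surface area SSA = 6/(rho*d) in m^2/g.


SSA = 6 / (2.9 * 12.9) = 0.16 m^2/g

0.16


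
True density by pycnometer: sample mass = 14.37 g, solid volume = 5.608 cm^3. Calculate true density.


TD = 14.37 / 5.608 = 2.562 g/cm^3

2.562


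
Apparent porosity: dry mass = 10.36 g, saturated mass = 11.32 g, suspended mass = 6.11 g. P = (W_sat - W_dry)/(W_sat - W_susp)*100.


P = (11.32 - 10.36) / (11.32 - 6.11) * 100 = 0.96 / 5.21 * 100 = 18.4%

18.4


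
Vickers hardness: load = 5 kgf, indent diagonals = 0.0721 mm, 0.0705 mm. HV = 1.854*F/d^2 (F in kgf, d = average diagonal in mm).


d_avg = (0.0721+0.0705)/2 = 0.0713 mm
HV = 1.854*5/0.0713^2 = 1823

1823
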